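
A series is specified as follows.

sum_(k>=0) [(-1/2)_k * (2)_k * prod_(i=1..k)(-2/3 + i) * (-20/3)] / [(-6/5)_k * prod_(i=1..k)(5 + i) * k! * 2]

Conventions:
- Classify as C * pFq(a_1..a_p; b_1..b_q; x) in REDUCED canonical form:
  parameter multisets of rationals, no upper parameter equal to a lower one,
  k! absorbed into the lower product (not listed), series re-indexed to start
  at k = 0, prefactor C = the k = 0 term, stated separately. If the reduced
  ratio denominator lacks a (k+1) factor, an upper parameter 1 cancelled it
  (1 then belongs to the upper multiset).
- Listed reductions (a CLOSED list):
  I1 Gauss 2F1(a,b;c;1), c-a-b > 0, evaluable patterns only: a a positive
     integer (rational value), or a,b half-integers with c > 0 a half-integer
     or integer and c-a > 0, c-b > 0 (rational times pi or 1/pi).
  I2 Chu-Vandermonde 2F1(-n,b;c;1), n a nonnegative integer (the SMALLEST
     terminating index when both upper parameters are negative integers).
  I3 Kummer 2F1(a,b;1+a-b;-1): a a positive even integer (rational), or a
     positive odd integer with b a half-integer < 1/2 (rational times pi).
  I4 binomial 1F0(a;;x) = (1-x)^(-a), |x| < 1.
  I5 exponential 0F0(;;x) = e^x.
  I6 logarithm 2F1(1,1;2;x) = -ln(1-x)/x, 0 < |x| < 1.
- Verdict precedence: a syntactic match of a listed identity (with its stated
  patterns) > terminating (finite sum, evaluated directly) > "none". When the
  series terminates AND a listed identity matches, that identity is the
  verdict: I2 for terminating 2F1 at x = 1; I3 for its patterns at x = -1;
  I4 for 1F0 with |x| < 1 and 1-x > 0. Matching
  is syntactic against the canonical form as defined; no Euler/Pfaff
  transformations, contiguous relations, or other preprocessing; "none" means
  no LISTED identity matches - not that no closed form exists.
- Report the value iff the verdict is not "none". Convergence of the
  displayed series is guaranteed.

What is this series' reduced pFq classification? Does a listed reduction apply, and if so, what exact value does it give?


The series (x = 1) is 3F2: upper {-1/2, 1/3, 2}, lower {-6/5, 6}, prefactor -10/3. Verdict: no listed reduction: x = 1 and upper {-1/2, 1/3, 2} fail every I1-I6 pattern.

First insight: with t_0 = -10/3, the lower running product (prefactor -10/3) is a rising factorial.
Consecutive-term ratio: r(k) = 1 * (k-1/2) (k+1/3) (k+2) / [(k-6/5) (k+6) (k+1)] - poly over poly, x = 1 from leading terms; C = -10/3 at k = 0.


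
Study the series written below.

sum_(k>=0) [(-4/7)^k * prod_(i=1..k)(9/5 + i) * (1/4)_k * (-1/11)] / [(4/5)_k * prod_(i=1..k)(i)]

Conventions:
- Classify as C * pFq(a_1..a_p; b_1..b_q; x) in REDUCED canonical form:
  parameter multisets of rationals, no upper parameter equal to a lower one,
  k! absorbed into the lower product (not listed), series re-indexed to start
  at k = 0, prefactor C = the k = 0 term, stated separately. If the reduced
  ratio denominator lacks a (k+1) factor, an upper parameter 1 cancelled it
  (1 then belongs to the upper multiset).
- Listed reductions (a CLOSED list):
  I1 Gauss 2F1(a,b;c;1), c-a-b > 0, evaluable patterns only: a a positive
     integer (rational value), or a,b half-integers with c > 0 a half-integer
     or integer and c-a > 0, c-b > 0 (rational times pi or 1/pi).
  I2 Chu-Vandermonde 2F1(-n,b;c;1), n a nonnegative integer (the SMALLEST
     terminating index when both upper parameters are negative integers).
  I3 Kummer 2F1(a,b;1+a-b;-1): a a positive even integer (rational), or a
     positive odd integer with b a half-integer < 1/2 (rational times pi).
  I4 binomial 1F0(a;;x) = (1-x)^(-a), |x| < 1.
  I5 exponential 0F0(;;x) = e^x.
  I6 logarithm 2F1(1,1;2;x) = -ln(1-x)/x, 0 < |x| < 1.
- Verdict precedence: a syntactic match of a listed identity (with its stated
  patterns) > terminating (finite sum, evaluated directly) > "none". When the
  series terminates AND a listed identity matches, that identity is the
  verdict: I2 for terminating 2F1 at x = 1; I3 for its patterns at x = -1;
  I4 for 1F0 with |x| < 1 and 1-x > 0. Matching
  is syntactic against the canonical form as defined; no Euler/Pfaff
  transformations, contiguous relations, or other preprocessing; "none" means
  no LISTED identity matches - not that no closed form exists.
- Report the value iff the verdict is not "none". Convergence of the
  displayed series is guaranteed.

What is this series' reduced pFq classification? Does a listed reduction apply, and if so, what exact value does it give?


The tell: with t_0 = -1/11, the running product (C = -1/11, x = -4/7) telescopes to a rising factorial.
Ratio: r(k) = (-4/7) * (k+1/4) (k+14/5) / [(k+4/5) (k+1)] - rational; roots negated = parameters, x = (-4/7), C = -1/11.

At argument -4/7: a 2F1 with upper {1/4, 14/5}, lower {4/5}, scaled by C = -1/11. Verdict: none - at argument -4/7 the multisets {1/4, 14/5} ; {4/5} match no listed identity.


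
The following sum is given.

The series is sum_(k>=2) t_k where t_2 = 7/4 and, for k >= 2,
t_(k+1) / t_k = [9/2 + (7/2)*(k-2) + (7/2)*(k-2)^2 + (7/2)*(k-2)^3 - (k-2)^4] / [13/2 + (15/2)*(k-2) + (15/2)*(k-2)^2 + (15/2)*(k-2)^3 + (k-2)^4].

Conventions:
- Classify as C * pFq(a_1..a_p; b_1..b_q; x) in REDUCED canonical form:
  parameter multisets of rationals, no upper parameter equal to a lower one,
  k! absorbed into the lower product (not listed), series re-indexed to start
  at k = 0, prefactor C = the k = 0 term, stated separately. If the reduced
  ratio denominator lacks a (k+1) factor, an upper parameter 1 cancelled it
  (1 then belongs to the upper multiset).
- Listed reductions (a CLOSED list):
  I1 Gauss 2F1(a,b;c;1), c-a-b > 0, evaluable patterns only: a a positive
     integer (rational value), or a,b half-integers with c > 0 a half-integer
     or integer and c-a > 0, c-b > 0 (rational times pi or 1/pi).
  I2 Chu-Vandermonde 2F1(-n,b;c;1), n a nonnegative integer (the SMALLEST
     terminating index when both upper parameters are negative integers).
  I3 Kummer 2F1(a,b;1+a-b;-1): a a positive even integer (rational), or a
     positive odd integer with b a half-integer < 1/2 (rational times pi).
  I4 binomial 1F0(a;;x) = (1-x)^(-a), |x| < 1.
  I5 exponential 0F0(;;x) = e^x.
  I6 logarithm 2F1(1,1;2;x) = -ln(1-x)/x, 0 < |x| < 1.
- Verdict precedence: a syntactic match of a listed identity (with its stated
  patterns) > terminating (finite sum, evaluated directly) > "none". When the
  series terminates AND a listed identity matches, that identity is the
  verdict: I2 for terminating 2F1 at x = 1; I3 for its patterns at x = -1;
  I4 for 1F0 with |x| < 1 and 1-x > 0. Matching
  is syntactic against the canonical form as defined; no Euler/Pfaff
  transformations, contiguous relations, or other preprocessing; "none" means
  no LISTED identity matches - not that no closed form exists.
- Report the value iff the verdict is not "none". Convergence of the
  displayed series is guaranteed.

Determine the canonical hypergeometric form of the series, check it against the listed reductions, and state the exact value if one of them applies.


At argument -1: a 2F1 with upper {-9/2, 1}, lower {13/2}, scaled by C = 7/4. Verdict: Kummer (I3) fires (x = -1; c = 13/2 equals 1+a-b for upper {-9/2, 1}: listed pattern). Its exact value is (4851/4096) * pi.

The tell: with t_0 = 7/4, cancel k^2 + 1 from the displayed ratio first; then C = 7/4, x = -1.
Consecutive-term ratio: r(k) = (-1) * (k-9/2) (k+1) / [(k+13/2) (k+1)] - rational in k, leading ratio (-1); with t_0 = 7/4, classification follows.


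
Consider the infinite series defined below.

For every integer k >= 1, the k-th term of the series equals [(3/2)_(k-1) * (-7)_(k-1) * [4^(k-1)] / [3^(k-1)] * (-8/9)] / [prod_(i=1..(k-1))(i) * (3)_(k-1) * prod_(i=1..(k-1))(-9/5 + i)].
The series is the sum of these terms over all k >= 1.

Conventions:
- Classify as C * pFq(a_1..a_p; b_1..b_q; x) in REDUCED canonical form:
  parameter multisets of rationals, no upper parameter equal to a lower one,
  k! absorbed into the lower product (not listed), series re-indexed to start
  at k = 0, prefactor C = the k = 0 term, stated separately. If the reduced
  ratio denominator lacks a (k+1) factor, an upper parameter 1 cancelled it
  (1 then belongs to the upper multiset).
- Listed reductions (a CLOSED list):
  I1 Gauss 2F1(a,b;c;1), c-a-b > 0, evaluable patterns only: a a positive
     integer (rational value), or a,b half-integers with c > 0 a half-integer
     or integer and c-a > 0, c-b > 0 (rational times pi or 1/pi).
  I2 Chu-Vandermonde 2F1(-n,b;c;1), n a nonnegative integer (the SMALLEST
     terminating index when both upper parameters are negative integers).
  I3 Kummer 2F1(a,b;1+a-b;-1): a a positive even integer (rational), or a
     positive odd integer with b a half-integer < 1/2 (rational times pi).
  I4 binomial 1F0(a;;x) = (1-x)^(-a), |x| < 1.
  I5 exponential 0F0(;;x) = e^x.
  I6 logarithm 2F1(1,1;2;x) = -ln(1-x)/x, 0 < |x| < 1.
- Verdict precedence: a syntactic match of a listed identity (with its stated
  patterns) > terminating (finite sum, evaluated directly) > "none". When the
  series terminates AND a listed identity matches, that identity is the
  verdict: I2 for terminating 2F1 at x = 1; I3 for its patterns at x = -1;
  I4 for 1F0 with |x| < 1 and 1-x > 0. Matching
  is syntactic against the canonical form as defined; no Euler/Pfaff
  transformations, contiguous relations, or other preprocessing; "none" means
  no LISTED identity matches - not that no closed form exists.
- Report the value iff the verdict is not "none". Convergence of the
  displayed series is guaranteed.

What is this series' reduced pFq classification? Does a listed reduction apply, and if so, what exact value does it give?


With C = -8/9: the canonical form is 2F2(-7, 3/2; -4/5, 3; 4/3). Verdict: terminating - upper parameter -7 makes this a finite sum (last index 7), evaluated exactly. Value: 658627661/109122552.

Structural cue: t_0 being -8/9, the two geometric factors (C = -8/9, x = 4/3) combine into one argument.
Step ratio: r(k) = (4/3) * (k-7) (k+3/2) / [(k-4/5) (k+3) (k+1)] - rational; roots negated = parameters, x = (4/3), C = -8/9.


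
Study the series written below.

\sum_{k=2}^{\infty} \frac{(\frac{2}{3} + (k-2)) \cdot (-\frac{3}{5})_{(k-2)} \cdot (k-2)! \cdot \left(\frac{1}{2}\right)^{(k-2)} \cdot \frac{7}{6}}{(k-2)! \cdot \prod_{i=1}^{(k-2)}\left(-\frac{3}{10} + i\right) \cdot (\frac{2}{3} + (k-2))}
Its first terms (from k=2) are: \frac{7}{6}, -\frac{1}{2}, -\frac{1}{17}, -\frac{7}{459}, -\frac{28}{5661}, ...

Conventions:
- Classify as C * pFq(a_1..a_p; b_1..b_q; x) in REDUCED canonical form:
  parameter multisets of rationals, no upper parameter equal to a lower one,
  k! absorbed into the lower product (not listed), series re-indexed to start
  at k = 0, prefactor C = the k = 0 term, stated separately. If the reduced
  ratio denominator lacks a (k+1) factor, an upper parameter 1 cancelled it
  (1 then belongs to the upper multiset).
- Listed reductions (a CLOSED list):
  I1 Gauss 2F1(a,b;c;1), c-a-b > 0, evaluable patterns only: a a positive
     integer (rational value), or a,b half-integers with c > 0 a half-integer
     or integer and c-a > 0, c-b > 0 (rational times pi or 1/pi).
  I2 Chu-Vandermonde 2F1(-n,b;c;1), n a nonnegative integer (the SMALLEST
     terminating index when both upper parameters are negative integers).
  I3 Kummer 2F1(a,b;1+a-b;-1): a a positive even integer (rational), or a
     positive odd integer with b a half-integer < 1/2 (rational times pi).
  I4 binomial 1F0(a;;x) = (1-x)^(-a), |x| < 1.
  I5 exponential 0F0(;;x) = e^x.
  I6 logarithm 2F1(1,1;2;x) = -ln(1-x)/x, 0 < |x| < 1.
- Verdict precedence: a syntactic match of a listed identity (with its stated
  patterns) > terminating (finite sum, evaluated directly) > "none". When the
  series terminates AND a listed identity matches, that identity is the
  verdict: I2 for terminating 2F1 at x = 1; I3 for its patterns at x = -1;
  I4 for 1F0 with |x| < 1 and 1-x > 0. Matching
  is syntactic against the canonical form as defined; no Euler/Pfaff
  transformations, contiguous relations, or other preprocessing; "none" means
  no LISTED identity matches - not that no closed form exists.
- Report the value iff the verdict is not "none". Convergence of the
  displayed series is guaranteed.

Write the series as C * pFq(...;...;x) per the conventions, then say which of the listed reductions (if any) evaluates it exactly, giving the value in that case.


Structural cue: t_0 being \frac{7}{6}, the factorial ratio (C = 7/6, x = 1/2) (k+a-1)!/(a-1)! is a rising factorial (a)_k.
Adjacent-term ratio: r(k) = \frac{1}{2} * (k-\frac{3}{5}) (k+1) / [(k+\frac{7}{10}) (k+1)] - rational in k, leading ratio \frac{1}{2}; with t_0 = \frac{7}{6}, classification follows.

With C = \frac{7}{6}: the canonical form is 2F1(-\frac{3}{5}, 1; \frac{7}{10}; \frac{1}{2}). Verdict: none (x = \frac{1}{2}): each listed identity misses the multisets {-\frac{3}{5}, 1} ; {\frac{7}{10}}.


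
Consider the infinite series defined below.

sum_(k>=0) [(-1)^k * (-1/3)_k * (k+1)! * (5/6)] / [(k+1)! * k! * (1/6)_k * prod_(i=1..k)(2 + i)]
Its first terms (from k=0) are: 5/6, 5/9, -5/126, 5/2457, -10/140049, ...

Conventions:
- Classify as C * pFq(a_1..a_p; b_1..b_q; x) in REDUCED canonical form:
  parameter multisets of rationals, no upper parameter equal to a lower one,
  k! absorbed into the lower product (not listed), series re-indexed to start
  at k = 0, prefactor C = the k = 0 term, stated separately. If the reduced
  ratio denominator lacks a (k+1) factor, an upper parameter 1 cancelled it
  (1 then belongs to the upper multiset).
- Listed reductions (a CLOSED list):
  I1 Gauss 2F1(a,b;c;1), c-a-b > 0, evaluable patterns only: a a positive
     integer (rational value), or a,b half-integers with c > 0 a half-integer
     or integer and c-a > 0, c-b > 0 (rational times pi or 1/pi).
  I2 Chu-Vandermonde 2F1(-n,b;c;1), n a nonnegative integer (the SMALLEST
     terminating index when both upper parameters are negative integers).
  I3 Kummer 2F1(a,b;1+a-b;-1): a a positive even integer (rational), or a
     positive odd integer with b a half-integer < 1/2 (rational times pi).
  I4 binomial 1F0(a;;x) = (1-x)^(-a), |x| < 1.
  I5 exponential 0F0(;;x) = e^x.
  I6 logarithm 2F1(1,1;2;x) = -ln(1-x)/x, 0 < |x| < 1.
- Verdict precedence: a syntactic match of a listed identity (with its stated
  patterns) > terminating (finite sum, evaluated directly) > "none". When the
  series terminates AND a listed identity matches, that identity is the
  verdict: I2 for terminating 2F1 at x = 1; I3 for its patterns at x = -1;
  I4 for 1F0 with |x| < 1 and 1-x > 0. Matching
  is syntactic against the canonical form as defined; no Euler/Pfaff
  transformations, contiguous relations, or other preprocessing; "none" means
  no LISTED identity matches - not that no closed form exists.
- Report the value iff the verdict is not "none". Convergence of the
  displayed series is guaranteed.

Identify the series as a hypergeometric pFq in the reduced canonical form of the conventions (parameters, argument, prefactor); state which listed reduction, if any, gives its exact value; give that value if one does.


At argument -1: a 1F2 with upper {-1/3}, lower {1/6, 3}, scaled by C = 5/6. Verdict: none. No listed pattern accepts 1F2(-1/3; 1/6, 3; -1).

Key observation: from the first term 5/6: the lower running product (C = 5/6, x = -1) is a rising factorial.
Adjacent-term ratio: r(k) = (-1) * (k-1/3) / [(k+1/6) (k+3) (k+1)] - poly over poly, x = (-1) from leading terms; C = 5/6 at k = 0.


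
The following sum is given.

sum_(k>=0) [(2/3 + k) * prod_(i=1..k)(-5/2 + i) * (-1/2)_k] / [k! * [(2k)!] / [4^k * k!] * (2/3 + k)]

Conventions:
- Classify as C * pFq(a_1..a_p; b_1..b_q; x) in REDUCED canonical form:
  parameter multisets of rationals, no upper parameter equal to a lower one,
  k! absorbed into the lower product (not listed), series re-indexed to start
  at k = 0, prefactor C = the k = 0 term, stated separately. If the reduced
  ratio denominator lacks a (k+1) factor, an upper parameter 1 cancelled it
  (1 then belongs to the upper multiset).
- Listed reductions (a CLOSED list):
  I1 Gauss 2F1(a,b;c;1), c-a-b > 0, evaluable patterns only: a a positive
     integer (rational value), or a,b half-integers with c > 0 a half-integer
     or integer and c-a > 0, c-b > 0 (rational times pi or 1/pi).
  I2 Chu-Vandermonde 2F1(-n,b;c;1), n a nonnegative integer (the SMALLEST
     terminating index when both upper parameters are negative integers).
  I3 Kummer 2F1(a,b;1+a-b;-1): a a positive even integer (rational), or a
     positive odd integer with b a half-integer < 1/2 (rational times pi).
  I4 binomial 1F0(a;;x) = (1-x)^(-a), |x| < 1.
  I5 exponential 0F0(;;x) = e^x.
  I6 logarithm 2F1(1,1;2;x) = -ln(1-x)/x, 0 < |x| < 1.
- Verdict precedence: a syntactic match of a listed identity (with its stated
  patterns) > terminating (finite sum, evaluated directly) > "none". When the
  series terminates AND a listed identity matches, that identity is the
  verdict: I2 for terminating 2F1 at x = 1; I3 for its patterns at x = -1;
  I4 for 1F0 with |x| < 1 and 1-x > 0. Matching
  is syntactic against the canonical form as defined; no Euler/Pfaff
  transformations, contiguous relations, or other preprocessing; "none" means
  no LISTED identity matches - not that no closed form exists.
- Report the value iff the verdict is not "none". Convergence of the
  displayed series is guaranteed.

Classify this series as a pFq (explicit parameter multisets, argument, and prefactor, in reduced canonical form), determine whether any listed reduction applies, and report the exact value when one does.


The series (x = 1) is 2F1: upper {-3/2, -1/2}, lower {1/2}, prefactor 1. Verdict: the half-integer Gauss pattern (I1) fires (x = 1; upper {-3/2, -1/2} half-integers, c = 1/2 in the evaluable pattern). Value: (3/4) * pi.

Key step: x = 1 and the running product (prefactor 1) telescopes to a rising factorial.
Term ratio: r(k) = 1 * (k-3/2) (k-1/2) / [(k+1/2) (k+1)] ; factor over Q: parameters, x = 1, and C = 1.


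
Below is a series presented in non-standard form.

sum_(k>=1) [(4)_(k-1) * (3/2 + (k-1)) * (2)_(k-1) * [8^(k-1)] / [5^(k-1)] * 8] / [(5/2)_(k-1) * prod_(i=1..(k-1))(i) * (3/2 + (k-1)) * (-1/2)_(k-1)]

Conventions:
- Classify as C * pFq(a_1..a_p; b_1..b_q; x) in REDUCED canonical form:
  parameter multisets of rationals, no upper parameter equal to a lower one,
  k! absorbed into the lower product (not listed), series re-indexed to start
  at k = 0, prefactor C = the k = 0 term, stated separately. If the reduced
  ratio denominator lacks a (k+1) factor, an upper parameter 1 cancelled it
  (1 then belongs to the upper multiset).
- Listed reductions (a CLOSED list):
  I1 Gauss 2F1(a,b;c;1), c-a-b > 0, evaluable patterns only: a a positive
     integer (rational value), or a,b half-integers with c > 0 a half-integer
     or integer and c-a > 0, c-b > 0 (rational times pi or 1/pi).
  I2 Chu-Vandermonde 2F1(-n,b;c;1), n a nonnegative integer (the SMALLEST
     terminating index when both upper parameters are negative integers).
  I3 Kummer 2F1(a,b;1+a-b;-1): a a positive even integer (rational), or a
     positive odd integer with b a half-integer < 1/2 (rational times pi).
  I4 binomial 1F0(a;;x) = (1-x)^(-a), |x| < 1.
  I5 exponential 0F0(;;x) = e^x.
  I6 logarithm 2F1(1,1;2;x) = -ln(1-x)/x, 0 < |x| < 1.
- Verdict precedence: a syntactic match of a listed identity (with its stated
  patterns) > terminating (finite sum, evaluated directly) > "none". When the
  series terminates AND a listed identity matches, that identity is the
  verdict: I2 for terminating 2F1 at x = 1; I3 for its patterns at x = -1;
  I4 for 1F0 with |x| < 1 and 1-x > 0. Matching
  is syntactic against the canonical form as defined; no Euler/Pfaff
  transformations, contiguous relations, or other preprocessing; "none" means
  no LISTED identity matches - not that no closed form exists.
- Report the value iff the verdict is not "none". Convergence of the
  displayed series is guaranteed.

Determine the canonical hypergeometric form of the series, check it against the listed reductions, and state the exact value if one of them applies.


At argument 8/5: a 2F2 with upper {2, 4}, lower {-1/2, 5/2}, scaled by C = 8. Verdict: none. A 2F2 with upper {2, 4} fits none of I1-I6 at x = 8/5; the sum runs forever.

The tell: x = (8/5) and the two geometric factors (C = 8) combine into one argument.
Step ratio: r(k) = (8/5) * (k+2) (k+4) / [(k-1/2) (k+5/2) (k+1)] - rational in k, leading ratio (8/5); with t_0 = 8, classification follows.


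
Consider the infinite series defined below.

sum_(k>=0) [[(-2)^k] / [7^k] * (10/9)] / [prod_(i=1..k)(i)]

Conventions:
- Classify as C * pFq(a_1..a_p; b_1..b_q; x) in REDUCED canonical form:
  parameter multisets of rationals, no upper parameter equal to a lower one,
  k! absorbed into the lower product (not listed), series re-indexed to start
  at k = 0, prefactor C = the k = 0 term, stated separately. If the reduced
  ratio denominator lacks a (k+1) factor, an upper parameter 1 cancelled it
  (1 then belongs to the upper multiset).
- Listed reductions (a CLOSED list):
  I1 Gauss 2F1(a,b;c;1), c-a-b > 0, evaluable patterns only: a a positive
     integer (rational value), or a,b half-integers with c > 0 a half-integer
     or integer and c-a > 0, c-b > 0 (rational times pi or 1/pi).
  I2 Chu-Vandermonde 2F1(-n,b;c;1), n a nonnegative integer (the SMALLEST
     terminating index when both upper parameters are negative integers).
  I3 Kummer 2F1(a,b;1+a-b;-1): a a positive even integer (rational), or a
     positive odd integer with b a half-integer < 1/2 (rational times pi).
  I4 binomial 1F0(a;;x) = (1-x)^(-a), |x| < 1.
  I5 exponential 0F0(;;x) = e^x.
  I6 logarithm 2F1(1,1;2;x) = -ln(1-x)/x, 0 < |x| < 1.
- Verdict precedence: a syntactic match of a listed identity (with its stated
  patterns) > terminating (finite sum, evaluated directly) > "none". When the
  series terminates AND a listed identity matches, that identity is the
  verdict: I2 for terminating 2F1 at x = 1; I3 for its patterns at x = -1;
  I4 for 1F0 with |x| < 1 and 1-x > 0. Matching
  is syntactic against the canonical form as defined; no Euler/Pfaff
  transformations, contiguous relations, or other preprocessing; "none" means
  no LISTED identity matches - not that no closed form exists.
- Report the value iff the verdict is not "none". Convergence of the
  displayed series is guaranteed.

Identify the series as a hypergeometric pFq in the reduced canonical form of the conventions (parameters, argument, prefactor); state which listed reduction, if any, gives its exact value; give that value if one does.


At argument -2/7: a 0F0 with upper {-}, lower {-}, scaled by C = 10/9. Verdict: the exponential series (I5) applies (the 0F0 exponential series at x = -2/7). Sum: (10/9) * e^(-2/7).

Key step: from the first term 10/9: the two geometric factors (prefactor 10/9) combine into one argument.
Consecutive-term ratio: r(k) = (-2/7) * 1 / [(k+1)] ; factor over Q: parameters, x = (-2/7), and C = 10/9.


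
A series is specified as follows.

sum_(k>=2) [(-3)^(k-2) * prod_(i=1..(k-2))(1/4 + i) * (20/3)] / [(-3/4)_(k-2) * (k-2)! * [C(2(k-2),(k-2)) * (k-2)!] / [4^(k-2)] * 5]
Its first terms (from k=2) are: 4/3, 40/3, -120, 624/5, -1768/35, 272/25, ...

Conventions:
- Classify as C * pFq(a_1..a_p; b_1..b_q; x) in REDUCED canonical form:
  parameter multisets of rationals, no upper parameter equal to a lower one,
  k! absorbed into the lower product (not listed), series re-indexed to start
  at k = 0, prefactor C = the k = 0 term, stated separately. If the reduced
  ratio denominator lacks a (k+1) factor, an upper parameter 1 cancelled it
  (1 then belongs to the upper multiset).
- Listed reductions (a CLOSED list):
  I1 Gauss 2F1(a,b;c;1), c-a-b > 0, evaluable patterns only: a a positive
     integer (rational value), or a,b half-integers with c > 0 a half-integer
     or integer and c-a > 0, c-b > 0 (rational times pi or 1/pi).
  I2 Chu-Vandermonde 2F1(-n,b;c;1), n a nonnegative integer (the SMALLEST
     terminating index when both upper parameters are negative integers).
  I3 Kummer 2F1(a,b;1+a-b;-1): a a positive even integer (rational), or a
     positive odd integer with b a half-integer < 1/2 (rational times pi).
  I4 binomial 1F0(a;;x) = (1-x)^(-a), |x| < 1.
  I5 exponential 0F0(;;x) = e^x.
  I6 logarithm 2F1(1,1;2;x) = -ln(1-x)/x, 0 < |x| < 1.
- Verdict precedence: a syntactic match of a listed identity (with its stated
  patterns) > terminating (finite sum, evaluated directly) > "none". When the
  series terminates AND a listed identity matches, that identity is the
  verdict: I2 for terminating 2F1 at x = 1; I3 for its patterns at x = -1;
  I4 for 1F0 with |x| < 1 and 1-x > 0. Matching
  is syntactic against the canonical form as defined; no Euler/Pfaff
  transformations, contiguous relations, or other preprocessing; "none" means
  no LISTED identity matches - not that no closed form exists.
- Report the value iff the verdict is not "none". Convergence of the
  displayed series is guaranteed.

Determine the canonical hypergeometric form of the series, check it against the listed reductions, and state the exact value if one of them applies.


Key observation: from the first term 4/3: the running product (prefactor 4/3) telescopes to a rising factorial.
Ratio: r(k) = (-3) * (k+5/4) / [(k-3/4) (k+1/2) (k+1)] ; factor over Q: parameters, x = (-3), and C = 4/3.

Classification (C = 4/3): 1F2 with upper {5/4}, lower {-3/4, 1/2}, argument x = -3. Verdict: none - this 1F2 at x = -3 matches no listed pattern, and upper {5/4} holds no stopper.


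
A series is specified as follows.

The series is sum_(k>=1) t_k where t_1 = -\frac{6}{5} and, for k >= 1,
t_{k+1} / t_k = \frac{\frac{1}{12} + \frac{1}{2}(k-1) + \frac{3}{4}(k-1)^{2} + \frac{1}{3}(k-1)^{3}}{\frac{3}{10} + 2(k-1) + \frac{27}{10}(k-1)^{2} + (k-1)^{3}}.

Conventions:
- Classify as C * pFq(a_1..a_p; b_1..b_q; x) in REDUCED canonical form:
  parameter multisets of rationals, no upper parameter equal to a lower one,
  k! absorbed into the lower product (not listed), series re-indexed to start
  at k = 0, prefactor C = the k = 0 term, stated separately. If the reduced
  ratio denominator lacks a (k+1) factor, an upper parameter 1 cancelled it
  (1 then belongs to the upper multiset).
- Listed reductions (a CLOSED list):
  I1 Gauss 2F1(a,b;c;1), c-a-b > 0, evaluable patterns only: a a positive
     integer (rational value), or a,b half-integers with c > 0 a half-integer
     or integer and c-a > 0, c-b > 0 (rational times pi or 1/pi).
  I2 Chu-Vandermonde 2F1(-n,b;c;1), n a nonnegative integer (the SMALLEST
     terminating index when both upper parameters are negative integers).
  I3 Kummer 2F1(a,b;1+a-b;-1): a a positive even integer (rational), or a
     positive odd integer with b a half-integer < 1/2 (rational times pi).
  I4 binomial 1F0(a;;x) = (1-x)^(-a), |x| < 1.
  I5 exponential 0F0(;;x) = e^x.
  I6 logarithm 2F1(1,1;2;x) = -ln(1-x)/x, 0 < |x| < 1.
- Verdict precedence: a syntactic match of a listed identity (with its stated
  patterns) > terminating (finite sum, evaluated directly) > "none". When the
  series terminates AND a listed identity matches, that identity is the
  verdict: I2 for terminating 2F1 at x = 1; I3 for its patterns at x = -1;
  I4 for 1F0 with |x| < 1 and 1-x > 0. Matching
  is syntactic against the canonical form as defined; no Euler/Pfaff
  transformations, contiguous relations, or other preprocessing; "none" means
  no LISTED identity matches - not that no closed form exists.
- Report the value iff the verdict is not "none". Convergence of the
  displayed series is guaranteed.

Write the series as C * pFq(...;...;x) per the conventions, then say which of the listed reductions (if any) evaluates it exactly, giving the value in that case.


The series (x = \frac{1}{3}) is 3F2: upper {\frac{1}{4}, 1, 1}, lower {\frac{1}{5}, \frac{3}{2}}, prefactor -\frac{6}{5}. Verdict: none - this 3F2 at x = \frac{1}{3} matches no listed pattern, and upper {\frac{1}{4}, 1, 1} holds no stopper.

Structural cue: from the first term -\frac{6}{5}: the expanded ratio factors over Q; C = -6/5, roots give parameters.
Consecutive-term ratio: r(k) = \frac{1}{3} * (k+\frac{1}{4}) (k+1) (k+1) / [(k+\frac{1}{5}) (k+\frac{3}{2}) (k+1)] ; factor over Q: parameters, x = \frac{1}{3}, and C = -\frac{6}{5}.


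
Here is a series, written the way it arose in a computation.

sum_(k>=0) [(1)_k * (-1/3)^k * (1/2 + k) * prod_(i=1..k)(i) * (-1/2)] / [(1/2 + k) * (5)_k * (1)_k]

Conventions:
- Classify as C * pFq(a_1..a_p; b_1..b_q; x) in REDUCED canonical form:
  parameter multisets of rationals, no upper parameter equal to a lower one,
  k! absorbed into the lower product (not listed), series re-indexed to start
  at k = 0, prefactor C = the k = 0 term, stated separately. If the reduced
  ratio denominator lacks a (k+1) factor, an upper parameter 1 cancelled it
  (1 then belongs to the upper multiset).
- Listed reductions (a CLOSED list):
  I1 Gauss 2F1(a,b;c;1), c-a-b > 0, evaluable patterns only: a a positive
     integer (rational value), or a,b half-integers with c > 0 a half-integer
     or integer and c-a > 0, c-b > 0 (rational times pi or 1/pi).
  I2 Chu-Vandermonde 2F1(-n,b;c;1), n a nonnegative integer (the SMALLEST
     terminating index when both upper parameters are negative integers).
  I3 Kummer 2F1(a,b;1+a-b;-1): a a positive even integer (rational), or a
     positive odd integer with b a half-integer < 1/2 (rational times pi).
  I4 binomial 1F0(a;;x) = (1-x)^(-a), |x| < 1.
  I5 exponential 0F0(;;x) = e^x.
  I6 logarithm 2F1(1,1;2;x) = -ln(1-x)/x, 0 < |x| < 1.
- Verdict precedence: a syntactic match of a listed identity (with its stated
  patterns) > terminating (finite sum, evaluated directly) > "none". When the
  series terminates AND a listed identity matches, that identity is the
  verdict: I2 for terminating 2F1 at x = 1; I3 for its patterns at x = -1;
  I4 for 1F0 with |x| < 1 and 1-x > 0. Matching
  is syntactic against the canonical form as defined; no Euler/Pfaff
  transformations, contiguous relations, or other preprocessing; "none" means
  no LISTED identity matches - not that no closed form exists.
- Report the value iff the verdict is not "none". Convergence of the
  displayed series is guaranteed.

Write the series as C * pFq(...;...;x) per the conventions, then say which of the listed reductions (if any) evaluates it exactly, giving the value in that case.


x = -1/3 here; the reduced form reads 2F1, upper {1, 1}, lower {5}, C = -1/2. Verdict: none here - no I1-I6 shape fits x = -1/3 with lower {5}.

Key observation: x = (-1/3) and (1)_k (C = -1/2, x = -1/3) is k! itself.
Ratio: r(k) = (-1/3) * (k+1) (k+1) / [(k+5) (k+1)] - rational in k. x = (-1/3); t_0 = -1/2; negate the roots.


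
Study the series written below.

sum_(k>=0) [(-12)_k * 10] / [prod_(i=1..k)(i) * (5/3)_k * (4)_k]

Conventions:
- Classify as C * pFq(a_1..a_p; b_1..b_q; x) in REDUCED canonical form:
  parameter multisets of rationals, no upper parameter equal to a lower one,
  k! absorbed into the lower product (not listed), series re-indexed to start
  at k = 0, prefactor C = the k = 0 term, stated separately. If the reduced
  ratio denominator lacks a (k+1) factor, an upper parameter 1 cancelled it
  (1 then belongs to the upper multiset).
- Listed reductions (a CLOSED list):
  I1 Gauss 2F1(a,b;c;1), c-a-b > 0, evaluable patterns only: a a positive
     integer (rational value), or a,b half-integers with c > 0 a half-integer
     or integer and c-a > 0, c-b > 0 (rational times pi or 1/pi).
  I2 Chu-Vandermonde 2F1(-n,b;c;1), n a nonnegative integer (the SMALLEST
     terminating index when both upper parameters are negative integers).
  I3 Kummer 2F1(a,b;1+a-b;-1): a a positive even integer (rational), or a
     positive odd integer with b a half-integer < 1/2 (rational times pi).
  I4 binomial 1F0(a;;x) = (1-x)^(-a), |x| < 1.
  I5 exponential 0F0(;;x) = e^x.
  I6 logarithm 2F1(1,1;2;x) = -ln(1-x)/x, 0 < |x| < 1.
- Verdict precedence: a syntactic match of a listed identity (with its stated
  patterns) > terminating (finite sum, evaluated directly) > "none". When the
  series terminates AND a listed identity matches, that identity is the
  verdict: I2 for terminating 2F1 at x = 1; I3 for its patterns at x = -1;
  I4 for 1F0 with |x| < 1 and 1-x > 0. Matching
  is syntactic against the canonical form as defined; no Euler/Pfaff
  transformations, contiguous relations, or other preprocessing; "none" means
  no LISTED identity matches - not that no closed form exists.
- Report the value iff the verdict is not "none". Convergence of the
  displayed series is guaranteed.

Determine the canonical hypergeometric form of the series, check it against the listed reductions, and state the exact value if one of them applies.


At argument 1: a 1F2 with upper {-12}, lower {5/3, 4}, scaled by C = 10. Verdict: terminating - upper -12 stops the sum at k = 12; the 13 terms are added exactly. Sum: -225324283269360600565973/138644459023355084800000.

The tell: with t_0 = 10, the product of the first k integers (C = 10, x = 1) is k!.
Step ratio: r(k) = 1 * (k-12) / [(k+5/3) (k+4) (k+1)] - rational in k. x = 1; t_0 = 10; negate the roots.


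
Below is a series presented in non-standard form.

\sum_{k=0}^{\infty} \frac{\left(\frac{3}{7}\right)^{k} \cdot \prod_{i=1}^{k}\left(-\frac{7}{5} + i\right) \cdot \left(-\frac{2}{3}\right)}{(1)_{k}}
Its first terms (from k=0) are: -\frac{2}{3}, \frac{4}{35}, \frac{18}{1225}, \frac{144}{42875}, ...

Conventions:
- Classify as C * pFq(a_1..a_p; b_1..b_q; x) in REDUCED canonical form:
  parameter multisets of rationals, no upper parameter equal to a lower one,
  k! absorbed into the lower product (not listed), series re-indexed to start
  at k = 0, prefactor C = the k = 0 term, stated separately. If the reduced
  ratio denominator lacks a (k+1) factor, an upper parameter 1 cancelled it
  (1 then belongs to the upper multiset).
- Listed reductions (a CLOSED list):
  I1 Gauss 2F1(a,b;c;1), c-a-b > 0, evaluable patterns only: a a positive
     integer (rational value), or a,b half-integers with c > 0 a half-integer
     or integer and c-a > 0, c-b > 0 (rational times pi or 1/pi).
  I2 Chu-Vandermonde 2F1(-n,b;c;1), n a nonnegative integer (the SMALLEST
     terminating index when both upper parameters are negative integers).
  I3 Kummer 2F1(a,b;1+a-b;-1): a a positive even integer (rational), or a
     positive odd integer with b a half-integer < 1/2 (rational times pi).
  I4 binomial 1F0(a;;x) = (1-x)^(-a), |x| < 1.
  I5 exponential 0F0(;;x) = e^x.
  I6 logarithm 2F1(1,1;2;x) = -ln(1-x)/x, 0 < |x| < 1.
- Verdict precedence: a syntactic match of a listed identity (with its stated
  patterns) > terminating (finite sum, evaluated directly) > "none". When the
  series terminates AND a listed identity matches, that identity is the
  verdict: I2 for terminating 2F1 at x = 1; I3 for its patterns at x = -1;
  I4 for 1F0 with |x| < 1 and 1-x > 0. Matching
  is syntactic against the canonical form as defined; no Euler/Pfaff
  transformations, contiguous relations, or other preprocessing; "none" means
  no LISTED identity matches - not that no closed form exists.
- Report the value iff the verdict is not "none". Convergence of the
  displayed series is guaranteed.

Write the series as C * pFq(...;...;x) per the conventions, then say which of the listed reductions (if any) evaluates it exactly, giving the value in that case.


Key observation: with t_0 = -\frac{2}{3}, the running product (prefactor -2/3) telescopes to a rising factorial.
Adjacent-term ratio: r(k) = \frac{3}{7} * (k-\frac{2}{5}) / [(k+1)] - rational in k. x = \frac{3}{7}; t_0 = -\frac{2}{3}; negate the roots.

The series (x = \frac{3}{7}) is 1F0: upper {-\frac{2}{5}}, lower {-}, prefactor -\frac{2}{3}. Verdict at x = \frac{3}{7}: the I4 binomial reduction matches (the 1F0 binomial series: exponent 2/5, x = \frac{3}{7}). Sum: \left(-\frac{2}{3}\right) \cdot \left(\frac{4}{7}\right)^{\frac{2}{5}}.


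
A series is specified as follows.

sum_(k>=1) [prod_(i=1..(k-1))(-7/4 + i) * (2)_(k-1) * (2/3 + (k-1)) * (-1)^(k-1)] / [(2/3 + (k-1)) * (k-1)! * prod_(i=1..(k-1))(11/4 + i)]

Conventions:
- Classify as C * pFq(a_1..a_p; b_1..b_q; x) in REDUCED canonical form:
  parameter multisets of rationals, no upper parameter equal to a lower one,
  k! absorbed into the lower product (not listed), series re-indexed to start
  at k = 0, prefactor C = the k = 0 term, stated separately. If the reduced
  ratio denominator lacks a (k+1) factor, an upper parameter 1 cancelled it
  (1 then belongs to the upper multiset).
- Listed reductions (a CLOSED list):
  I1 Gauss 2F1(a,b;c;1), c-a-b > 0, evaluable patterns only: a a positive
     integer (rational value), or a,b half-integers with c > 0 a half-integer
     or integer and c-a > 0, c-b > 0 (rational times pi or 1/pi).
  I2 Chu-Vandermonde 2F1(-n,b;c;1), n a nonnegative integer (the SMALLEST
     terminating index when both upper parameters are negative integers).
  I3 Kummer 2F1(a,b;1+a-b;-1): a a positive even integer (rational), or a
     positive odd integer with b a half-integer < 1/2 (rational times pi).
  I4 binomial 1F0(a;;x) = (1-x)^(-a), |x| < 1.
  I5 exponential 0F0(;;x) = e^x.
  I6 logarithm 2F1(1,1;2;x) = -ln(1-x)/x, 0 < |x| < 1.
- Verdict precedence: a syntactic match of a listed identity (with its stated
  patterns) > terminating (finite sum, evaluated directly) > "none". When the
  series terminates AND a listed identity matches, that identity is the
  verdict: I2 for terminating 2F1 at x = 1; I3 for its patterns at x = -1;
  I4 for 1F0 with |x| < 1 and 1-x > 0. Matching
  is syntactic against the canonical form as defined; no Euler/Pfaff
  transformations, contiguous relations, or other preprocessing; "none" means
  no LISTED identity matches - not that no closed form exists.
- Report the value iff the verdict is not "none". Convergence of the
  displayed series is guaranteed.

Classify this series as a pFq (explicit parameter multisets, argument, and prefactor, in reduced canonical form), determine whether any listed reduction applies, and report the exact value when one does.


Classification (C = 1): 2F1 with upper {-3/4, 2}, lower {15/4}, argument x = -1. Verdict: Kummer's theorem (I3) applies (x = -1; c = 15/4 equals 1+a-b for upper {-3/4, 2}: listed pattern). Value: 11/8.

Key step: with t_0 = 1, the lower running product (prefactor 1) is a rising factorial.
Consecutive-term ratio: r(k) = (-1) * (k-3/4) (k+2) / [(k+15/4) (k+1)] - rational; roots negated = parameters, x = (-1), C = 1.


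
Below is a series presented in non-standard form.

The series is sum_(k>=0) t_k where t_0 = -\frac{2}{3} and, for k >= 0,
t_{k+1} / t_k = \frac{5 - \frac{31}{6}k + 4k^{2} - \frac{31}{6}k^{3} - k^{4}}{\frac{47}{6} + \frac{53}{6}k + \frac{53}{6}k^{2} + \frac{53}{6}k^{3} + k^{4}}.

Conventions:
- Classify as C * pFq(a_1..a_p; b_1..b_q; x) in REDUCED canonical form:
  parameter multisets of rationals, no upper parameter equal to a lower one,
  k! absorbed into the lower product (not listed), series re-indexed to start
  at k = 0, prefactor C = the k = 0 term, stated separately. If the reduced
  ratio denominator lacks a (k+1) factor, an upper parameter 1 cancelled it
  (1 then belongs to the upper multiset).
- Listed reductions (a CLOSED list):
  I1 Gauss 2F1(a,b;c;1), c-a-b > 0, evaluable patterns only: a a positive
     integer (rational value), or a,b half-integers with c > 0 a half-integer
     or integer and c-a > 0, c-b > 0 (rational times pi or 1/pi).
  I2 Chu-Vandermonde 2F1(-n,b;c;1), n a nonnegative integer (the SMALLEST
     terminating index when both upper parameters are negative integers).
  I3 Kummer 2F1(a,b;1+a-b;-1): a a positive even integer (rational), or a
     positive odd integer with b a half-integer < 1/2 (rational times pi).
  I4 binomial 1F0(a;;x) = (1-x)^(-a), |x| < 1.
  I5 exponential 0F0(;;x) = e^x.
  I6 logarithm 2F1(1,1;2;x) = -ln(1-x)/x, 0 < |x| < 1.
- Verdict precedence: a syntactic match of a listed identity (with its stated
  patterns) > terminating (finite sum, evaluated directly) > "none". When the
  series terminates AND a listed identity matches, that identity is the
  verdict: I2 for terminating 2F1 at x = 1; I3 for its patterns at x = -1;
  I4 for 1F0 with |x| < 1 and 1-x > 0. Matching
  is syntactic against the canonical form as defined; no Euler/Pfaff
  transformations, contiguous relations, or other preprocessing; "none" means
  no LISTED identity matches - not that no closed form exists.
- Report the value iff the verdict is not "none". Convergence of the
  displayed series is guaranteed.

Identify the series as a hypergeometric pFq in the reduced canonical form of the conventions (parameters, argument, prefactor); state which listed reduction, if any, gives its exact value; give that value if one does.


This is -\frac{2}{3} * 2F1(-\frac{5}{6}, 6; \frac{47}{6}; -1) in reduced canonical form. Verdict: this is the Kummer evaluation I3 (x = -1; c = \frac{47}{6} equals 1+a-b for upper {-\frac{5}{6}, 6}: listed pattern). Its exact value is -\frac{8323}{7776}.

Key step: x = -1 and the expanded ratio factors over Q; prefactor -2/3, roots give parameters.
Step ratio: r(k) = -1 * (k-\frac{5}{6}) (k+6) / [(k+\frac{47}{6}) (k+1)] - rational in k. x = -1; t_0 = -\frac{2}{3}; negate the roots.
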